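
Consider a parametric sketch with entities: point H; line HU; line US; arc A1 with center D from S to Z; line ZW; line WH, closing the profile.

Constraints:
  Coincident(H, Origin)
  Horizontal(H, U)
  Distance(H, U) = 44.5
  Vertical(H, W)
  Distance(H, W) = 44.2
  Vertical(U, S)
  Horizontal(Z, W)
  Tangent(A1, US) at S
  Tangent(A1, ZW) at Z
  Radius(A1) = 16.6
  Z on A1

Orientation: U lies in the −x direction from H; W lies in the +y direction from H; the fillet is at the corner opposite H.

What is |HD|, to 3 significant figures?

39.2

H is at the origin; HU is horizontal with |HU| = 44.5 and U on the −x side, so U = (-44.5, 0.00). H and W share the same x with |HW| = 44.2 and W on the +y side, so W = (0.00, 44.2). The virtual corner opposite H is at (-44.5, 44.2). Since A1 is tangent to US there, DS ⟂ US and tangency of A1 to ZW means the radius DZ is perpendicular to ZW, with radius 16.6, so the center D sits 16.6 in from both sides at D = (-27.9, 27.6). Then |HD| = |D − H| = 39.2.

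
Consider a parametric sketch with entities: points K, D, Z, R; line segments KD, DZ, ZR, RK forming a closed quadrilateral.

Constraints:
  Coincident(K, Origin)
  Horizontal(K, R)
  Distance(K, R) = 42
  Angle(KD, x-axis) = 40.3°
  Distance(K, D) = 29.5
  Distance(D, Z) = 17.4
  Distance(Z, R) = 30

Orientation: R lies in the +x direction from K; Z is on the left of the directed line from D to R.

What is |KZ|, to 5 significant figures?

46.879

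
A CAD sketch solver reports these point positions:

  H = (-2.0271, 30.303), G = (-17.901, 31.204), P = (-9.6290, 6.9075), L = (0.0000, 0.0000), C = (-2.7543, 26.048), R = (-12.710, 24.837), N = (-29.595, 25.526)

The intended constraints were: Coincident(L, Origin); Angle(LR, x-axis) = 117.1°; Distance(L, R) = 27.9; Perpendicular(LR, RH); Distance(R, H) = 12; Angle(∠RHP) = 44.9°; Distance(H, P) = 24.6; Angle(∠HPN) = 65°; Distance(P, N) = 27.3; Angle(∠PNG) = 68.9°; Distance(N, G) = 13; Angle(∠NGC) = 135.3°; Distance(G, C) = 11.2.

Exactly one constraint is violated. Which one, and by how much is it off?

Distance(G, C) = 11.2 — off by 4.80.

L = (0.00, 0.00) ✓; LR at 117.1° ✓; |LR| = 27.90 ✓; ∠(LR, RH) = 90.00° ✓; |RH| = 12.00 ✓; ∠RHP = 44.90° ✓; |HP| = 24.60 ✓; ∠HPN = 65.00° ✓; |PN| = 27.30 ✓; ∠PNG = 68.90° ✓; |NG| = 13.00 ✓; ∠NGC = 135.3° ✓; |GC| = 16.00 ✗.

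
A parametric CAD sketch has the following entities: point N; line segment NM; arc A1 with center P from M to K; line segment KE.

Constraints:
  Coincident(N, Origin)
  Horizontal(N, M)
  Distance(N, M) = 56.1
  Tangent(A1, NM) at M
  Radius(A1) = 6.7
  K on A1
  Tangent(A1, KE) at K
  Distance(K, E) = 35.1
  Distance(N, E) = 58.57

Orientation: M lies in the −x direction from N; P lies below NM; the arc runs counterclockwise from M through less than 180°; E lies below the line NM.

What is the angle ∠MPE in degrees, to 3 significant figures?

158°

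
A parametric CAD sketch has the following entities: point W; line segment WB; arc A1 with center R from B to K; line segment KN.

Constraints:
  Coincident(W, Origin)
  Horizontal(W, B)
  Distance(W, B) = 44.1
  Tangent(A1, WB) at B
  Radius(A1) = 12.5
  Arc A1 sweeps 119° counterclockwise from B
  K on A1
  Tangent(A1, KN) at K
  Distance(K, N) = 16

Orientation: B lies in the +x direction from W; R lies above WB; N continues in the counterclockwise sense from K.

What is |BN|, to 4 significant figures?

32.71

W is at the origin; WB is horizontal with |WB| = 44.1 and B on the +x side, so B = (44.10, 0.000). Tangency of A1 to WB means the radius RB is perpendicular to WB, so R = B + (0, 12.5) = (44.10, 12.50). On A1, B sits at bearing -90° from R; a 119° counterclockwise sweep puts K at bearing 29°, so K = R + 12.5·(cos 29°, sin 29°) = (55.03, 18.56). The tangent condition forces RK to be normal to KN, so KN runs along (−sin 29°, cos 29°); with |KN| = 16.0, N = (47.28, 32.55). Then |BN| = |N − B| = 32.71.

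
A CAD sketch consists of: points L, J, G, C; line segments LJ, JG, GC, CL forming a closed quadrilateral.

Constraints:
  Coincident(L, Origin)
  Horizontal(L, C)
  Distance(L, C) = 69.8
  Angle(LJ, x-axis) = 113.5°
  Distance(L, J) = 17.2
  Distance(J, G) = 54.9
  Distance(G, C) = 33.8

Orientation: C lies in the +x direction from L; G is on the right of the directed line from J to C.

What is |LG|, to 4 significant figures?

41.63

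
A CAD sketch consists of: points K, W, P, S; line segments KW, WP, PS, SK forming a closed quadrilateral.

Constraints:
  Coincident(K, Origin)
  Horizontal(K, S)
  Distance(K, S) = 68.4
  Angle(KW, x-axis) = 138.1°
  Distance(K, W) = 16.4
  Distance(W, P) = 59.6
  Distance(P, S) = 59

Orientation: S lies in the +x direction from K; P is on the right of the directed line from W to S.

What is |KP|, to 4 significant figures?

43.71

K is at the origin; KS is horizontal with |KS| = 68.4 and S in +x, so S = (68.4, 0). KW runs at 138.1° with |KW| = 16.4, so W = (-12.21, 10.95). P is determined by |WP| = 59.6 and |PS| = 59.0 together: it lies at the intersection of circle(W, 59.6) and circle(S, 59.0). With |WS| = 81.35, the foot of the radical line on WS is 41.11 from W and the perpendicular offset is √(59.6² − 41.11²) = 43.15. Taking the right-of-WS solution: P = (22.72, -37.34).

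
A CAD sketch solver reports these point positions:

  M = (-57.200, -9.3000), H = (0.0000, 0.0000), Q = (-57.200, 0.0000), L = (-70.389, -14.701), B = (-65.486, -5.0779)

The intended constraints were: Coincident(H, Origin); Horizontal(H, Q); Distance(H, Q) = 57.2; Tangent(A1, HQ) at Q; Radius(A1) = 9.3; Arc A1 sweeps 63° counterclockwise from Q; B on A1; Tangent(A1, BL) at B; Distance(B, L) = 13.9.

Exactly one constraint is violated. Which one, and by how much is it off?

Distance(B, L) = 13.9 — off by 3.10.

H = (0.00, 0.00) ✓; H.y = 0.00, Q.y = 0.00 ✓; |HQ| = 57.20 ✓; ∠(MQ, QH) = 90.00° ✓; |MQ| = 9.300 ✓; bearing(M→B) − bearing(M→Q) = 63.00° ✓; |MB| = 9.300 ✓; ∠(MB, BL) = 90.00° ✓; |BL| = 10.80 ✗.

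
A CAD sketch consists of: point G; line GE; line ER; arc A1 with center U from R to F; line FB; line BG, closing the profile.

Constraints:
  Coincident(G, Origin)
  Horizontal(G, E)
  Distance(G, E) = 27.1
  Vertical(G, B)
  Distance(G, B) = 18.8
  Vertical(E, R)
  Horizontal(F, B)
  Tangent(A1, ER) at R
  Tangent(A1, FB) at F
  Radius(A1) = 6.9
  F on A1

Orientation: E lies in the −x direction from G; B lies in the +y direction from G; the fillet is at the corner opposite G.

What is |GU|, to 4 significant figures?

23.44

G is at the origin; G and E share the same y with |GE| = 27.1 and E on the −x side, so E = (-27.10, 0.000). GB is vertical with |GB| = 18.8 and B on the +y side, so B = (0.000, 18.80). The virtual corner opposite G is at (-27.10, 18.80). Since A1 is tangent to ER there, UR ⟂ ER and tangency of A1 to FB means the radius UF is perpendicular to FB, with radius 6.9, so the center U sits 6.9 in from both sides at U = (-20.20, 11.90). Then |GU| = |U − G| = 23.44.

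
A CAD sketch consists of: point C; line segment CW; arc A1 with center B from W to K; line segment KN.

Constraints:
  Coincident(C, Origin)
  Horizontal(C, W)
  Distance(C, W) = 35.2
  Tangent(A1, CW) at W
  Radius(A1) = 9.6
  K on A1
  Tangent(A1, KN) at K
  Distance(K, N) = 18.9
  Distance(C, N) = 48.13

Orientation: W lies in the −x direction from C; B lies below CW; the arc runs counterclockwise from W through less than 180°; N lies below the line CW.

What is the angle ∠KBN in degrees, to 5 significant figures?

63.072°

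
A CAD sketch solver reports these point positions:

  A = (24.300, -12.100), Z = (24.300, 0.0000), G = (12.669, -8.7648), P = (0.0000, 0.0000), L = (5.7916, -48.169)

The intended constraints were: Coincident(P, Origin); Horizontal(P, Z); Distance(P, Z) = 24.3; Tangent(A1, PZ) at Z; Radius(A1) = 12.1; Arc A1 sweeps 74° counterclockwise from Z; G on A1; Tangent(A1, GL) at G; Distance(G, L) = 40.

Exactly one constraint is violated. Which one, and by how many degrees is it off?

Tangent(A1, GL) at G — off by 6.10°.

P = (0.00, 0.00) ✓; P.y = 0.00, Z.y = 0.00 ✓; |PZ| = 24.30 ✓; ∠(AZ, ZP) = 90.00° ✓; |AZ| = 12.10 ✓; bearing(A→G) − bearing(A→Z) = 74.00° ✓; |AG| = 12.10 ✓; ∠(AG, GL) = 83.90° ✗; |GL| = 40.00 ✓.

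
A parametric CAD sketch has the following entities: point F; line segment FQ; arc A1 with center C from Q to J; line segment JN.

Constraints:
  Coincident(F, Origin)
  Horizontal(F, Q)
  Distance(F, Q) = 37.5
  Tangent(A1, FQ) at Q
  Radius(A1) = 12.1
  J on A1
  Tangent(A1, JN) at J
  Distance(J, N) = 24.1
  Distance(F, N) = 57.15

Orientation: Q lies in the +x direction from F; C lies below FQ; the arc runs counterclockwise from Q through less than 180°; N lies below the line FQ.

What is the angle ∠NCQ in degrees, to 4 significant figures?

170.2°

F is at the origin; FQ is horizontal with |FQ| = 37.5 and Q on the +x side, so Q = (37.50, 0.000). Tangency of A1 to FQ means the radius CQ is perpendicular to FQ, so C = Q + (0, -12.1) = (37.50, -12.10). Since CJ ⟂ JN (tangency), |CN| = √(12.1² + 24.1²) = 26.97 regardless of where J sits on A1. So N lies on both circle(F, 57.15) and circle(C, 26.97); the below-FQ intersection is N = (42.07, -38.68). J is the foot of the tangent from N: J = (27.76, -19.28).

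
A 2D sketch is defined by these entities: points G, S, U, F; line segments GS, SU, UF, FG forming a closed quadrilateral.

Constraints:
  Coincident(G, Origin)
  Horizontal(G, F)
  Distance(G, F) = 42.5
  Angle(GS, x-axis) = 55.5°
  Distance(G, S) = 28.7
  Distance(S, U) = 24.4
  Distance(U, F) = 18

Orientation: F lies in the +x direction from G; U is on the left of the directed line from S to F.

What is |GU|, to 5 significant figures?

43.742

Checks: |SU| = 24.40 ✓; |UF| = 18.00 ✓.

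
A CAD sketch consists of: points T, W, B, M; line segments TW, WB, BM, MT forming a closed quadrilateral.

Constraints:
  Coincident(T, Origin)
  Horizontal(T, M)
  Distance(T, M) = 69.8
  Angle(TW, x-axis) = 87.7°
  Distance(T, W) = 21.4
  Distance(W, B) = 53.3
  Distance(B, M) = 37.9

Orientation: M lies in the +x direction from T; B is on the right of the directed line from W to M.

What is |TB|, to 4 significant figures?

40.83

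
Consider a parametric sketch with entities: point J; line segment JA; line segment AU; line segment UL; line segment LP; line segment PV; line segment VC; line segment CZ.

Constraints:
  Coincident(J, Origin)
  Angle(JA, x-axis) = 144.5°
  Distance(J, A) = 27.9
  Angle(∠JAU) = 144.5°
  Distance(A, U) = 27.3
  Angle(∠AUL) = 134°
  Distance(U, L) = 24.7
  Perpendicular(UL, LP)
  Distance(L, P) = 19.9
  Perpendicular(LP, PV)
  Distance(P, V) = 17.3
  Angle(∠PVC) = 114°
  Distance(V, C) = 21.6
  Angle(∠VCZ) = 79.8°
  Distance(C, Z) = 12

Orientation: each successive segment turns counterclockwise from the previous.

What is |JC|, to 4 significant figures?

51.83

LP ⟂ PV, so PV runs at 46.00°; with |PV| = 17.3, V = (-40.84, -2.945). ∠PVC = 114.0° gives VC at 112.0° from the x-axis; with |VC| = 21.6, C = (-48.93, 17.08). Then |JC| = |C − J| = 51.83.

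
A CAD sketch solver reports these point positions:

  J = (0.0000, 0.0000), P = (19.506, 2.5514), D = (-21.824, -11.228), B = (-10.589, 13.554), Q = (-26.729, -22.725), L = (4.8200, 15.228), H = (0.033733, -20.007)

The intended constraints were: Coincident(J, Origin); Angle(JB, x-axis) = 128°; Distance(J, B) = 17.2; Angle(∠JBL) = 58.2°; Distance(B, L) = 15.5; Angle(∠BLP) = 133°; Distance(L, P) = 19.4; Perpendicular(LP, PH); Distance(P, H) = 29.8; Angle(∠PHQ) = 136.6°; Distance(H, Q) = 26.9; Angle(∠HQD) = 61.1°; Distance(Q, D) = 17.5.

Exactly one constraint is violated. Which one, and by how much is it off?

Distance(Q, D) = 17.5 — off by 5.00.

J = (0.00, 0.00) ✓; JB at 128.0° ✓; |JB| = 17.20 ✓; ∠JBL = 58.20° ✓; |BL| = 15.50 ✓; ∠BLP = 133.0° ✓; |LP| = 19.40 ✓; ∠(LP, PH) = 90.00° ✓; |PH| = 29.80 ✓; ∠PHQ = 136.6° ✓; |HQ| = 26.90 ✓; ∠HQD = 61.10° ✓; |QD| = 12.50 ✗.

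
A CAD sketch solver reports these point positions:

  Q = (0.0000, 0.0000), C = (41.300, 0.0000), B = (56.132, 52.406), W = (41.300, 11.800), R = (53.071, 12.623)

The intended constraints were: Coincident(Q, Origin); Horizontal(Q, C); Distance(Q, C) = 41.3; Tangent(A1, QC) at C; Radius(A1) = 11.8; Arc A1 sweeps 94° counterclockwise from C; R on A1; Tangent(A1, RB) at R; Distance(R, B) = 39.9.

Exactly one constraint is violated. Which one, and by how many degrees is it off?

Tangent(A1, RB) at R — off by 8.40°.

Q = (0.00, 0.00) ✓; Q.y = 0.00, C.y = 0.00 ✓; |QC| = 41.30 ✓; ∠(WC, CQ) = 90.00° ✓; |WC| = 11.80 ✓; bearing(W→R) − bearing(W→C) = 94.00° ✓; |WR| = 11.80 ✓; ∠(WR, RB) = 98.40° ✗; |RB| = 39.90 ✓.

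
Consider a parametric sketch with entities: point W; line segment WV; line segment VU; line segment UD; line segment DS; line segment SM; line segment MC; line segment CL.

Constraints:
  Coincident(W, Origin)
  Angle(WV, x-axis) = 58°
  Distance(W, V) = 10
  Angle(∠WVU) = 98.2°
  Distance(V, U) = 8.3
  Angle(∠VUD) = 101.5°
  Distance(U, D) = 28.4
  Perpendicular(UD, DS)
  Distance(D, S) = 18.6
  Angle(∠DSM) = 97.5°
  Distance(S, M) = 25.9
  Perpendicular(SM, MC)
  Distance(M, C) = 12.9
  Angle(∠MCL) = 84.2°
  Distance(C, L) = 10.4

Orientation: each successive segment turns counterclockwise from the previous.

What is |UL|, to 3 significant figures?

14.5

W is at the origin; WV runs at 58.0° with length 10.0, so V = (5.30, 8.48). ∠WVU = 98.2° gives VU at 140° from the x-axis; with |VU| = 8.3, U = (-1.04, 13.8). ∠VUD = 101.5° gives UD at -142° from the x-axis; with |UD| = 28.4, D = (-23.3, -3.76). UD is perpendicular to DS, so DS runs at -51.7°; with |DS| = 18.6, S = (-11.8, -18.4). ∠DSM = 97.5° gives SM at 30.8° from the x-axis; with |SM| = 25.9, M = (10.4, -5.10). SM is perpendicular to MC, so MC runs at 121°; with |MC| = 12.9, C = (3.84, 5.98). ∠MCL = 84.2° gives CL at -143° from the x-axis; with |CL| = 10.4, L = (-4.51, -0.219). Then |UL| = |L − U| = 14.5.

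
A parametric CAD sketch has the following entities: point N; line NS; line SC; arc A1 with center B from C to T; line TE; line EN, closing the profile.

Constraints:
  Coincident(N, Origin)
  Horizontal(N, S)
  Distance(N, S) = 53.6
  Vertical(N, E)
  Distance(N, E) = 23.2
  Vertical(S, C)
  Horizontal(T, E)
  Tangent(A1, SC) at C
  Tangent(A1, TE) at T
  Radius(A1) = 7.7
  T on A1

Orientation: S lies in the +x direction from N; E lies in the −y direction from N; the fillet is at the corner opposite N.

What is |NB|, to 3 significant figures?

48.4

N is at the origin; NS is horizontal with |NS| = 53.6 and S on the +x side, so S = (53.6, 0.00). NE is vertical with |NE| = 23.2 and E on the −y side, so E = (0.00, -23.2). The virtual corner opposite N is at (53.6, -23.2). The tangent condition forces BC to be normal to SC and the tangent condition forces BT to be normal to TE, with radius 7.7, so the center B sits 7.7 in from both sides at B = (45.9, -15.5). Then |NB| = |B − N| = 48.4.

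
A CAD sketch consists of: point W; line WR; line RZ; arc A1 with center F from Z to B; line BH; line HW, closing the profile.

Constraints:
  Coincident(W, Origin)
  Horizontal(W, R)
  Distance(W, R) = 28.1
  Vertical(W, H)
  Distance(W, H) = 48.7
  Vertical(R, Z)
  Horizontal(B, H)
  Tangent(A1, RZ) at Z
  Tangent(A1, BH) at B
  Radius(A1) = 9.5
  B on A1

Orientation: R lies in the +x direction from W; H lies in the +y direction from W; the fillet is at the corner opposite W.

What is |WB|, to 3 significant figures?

52.1

W is at the origin; WR is horizontal with |WR| = 28.1 and R on the +x side, so R = (28.1, 0.00). W and H share the same x with |WH| = 48.7 and H on the +y side, so H = (0.00, 48.7). The virtual corner opposite W is at (28.1, 48.7). Tangency of A1 to RZ means the radius FZ is perpendicular to RZ and the tangent condition forces FB to be normal to BH, with radius 9.5, so the center F sits 9.5 in from both sides at F = (18.6, 39.2). That places the tangent points at Z = (28.1, 39.2) on RZ and B = (18.6, 48.7) on BH. Then |WB| = |B − W| = 52.1.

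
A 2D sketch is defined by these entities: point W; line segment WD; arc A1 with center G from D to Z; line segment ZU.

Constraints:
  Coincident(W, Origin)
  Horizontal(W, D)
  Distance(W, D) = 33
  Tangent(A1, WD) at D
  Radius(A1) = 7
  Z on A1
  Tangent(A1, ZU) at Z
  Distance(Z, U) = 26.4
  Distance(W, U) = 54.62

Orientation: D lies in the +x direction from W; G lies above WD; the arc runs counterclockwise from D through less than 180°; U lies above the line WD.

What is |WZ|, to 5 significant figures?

40.318

Checks: |GZ| = 7.000 ✓; ∠(GZ, ZU) = 90.00° ✓; |ZU| = 26.40 ✓; |WU| = 54.62 ✓.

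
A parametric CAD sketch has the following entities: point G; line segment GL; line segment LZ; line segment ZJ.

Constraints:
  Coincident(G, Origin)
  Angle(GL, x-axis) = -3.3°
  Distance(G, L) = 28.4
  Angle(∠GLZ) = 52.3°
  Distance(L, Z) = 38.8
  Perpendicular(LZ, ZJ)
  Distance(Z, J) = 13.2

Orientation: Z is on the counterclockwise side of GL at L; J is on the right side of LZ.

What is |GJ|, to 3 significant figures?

41.6

G is at the origin; GL runs at -3.3° with length 28.4, so L = 28.4·(cos -3.3°, sin -3.3°) = (28.4, -1.63). ∠GLZ = 52.3°, so LZ runs at -3.3° + (180° − 52.3°) = 124° from the x-axis; with |LZ| = 38.8, Z = L + 38.8·(cos 124°, sin 124°) = (6.43, 30.4). LZ ⟂ ZJ; with |ZJ| = 13.2 on the right of LZ, J = Z + 13.2·(0.825, 0.565) = (17.3, 37.8). Then |GJ| = |J − G| = 41.6.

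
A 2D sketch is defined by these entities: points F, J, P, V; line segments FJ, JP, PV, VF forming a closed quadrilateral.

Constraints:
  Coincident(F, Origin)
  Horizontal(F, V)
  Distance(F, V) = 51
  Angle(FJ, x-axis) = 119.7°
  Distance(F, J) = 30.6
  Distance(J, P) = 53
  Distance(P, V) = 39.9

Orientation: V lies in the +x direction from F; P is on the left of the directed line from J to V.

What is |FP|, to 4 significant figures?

52.34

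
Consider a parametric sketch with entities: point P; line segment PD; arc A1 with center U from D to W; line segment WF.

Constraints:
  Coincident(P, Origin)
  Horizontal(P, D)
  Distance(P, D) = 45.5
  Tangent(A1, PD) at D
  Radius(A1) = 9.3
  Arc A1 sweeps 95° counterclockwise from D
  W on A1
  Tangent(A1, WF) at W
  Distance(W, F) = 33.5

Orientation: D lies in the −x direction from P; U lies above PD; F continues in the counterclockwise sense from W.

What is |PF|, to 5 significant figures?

58.514

On A1, D sits at bearing -90° from U; a 95° counterclockwise sweep puts W at bearing 5°, so W = U + 9.3·(cos 5°, sin 5°) = (-36.235, 10.111). The tangent condition forces UW to be normal to WF, so WF runs along (−sin 5°, cos 5°); with |WF| = 33.5, F = (-39.155, 43.483). Then |PF| = |F − P| = 58.514.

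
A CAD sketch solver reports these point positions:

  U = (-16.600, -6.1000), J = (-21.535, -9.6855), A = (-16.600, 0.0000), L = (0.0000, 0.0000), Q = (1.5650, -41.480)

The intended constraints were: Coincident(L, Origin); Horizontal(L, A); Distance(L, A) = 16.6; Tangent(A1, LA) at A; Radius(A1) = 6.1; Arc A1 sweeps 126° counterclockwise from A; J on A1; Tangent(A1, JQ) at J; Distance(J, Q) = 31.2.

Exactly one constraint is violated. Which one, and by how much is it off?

Distance(J, Q) = 31.2 — off by 8.10.

L = (0.00, 0.00) ✓; L.y = 0.00, A.y = 0.00 ✓; |LA| = 16.60 ✓; ∠(UA, AL) = 90.00° ✓; |UA| = 6.100 ✓; bearing(U→J) − bearing(U→A) = 126.0° ✓; |UJ| = 6.100 ✓; ∠(UJ, JQ) = 90.00° ✓; |JQ| = 39.30 ✗.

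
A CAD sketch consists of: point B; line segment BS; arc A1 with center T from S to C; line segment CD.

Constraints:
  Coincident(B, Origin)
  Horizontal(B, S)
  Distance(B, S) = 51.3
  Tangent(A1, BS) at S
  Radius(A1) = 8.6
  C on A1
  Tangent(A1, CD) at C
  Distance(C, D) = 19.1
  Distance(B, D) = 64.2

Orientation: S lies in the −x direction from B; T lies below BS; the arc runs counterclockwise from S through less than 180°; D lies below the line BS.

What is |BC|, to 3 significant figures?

60.6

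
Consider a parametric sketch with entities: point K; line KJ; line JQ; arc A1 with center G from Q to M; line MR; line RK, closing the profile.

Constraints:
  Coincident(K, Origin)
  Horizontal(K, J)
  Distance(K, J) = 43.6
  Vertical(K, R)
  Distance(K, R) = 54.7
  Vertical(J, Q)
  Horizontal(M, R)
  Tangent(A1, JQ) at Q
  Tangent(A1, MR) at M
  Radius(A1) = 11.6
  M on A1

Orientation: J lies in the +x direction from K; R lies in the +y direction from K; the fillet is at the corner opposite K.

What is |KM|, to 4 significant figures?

63.37

K is at the origin; K and J share the same y with |KJ| = 43.6 and J on the +x side, so J = (43.60, 0.000). KR is vertical with |KR| = 54.7 and R on the +y side, so R = (0.000, 54.70). The virtual corner opposite K is at (43.60, 54.70). Tangency of A1 to JQ means the radius GQ is perpendicular to JQ and the tangent condition forces GM to be normal to MR, with radius 11.6, so the center G sits 11.6 in from both sides at G = (32.00, 43.10). That places the tangent points at Q = (43.60, 43.10) on JQ and M = (32.00, 54.70) on MR. Then |KM| = |M − K| = 63.37.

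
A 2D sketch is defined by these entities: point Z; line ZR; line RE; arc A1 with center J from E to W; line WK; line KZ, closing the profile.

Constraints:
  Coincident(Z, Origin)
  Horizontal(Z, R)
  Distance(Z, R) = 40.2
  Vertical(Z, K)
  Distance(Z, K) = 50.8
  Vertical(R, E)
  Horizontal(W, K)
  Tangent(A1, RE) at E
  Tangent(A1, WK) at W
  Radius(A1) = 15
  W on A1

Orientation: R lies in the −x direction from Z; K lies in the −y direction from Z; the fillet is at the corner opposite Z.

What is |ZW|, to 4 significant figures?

56.71

The virtual corner opposite Z is at (-40.20, -50.80). Since A1 is tangent to RE there, JE ⟂ RE and the tangent condition forces JW to be normal to WK, with radius 15.0, so the center J sits 15.0 in from both sides at J = (-25.20, -35.80). That places the tangent points at E = (-40.20, -35.80) on RE and W = (-25.20, -50.80) on WK. Then |ZW| = |W − Z| = 56.71.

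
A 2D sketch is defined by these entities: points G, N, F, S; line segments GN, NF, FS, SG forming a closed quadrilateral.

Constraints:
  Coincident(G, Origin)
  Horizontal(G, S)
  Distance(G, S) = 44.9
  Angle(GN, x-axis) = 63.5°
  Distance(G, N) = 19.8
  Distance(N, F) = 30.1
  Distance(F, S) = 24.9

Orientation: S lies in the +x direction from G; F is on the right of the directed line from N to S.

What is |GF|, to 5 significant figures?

23.795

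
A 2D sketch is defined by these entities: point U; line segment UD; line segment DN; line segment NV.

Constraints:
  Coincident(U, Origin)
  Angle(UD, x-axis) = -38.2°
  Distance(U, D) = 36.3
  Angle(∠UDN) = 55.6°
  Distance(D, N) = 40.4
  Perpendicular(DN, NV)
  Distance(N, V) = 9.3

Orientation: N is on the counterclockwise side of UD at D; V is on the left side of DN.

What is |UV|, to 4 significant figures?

28.67

U is at the origin; UD runs at -38.2° with length 36.3, so D = 36.3·(cos -38.2°, sin -38.2°) = (28.53, -22.45). ∠UDN = 55.6°, so DN runs at -38.2° + (180° − 55.6°) = 86.20° from the x-axis; with |DN| = 40.4, N = D + 40.4·(cos 86.20°, sin 86.20°) = (31.20, 17.86). DN is perpendicular to NV; with |NV| = 9.3 on the left of DN, V = N + 9.3·(-0.9978, 0.06627) = (21.92, 18.48). Then |UV| = |V − U| = 28.67.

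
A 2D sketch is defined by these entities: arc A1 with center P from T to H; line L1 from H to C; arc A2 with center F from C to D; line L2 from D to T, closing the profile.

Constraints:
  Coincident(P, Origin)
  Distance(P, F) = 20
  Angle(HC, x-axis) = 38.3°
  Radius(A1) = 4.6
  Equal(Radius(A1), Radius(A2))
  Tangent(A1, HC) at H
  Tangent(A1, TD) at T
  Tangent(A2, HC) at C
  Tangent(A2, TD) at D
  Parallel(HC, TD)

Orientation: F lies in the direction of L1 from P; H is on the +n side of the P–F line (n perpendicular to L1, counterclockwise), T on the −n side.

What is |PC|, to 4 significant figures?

20.52

The slot axis is L1's direction at 38.3°, so u = (cos 38.3°, sin 38.3°) = (0.7848, 0.6198) and n = (−sin 38.3°, cos 38.3°) = (-0.6198, 0.7848). P is at the origin and F lies 20.0 along u from P, so F = 20.0·u = (15.70, 12.40). Tangency of A1 to both parallel lines with radius 4.6 puts H and T at P ± 4.6·n: H = (-2.851, 3.610), T = (2.851, -3.610). Equal radii place C and D the same way about F: C = F + 4.6·n = (12.84, 16.01), D = F − 4.6·n = (18.55, 8.786). Then |PC| = |C − P| = 20.52.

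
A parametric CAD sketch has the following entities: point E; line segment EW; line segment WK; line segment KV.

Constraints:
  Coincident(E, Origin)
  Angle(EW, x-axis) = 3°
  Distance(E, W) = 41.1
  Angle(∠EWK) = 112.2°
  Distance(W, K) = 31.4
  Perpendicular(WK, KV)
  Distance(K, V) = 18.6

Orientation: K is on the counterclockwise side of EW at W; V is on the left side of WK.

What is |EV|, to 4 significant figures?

50.80

E is at the origin; EW runs at 3.0° with length 41.1, so W = 41.1·(cos 3.0°, sin 3.0°) = (41.04, 2.151). ∠EWK = 112.2°, so WK runs at 3.0° + (180° − 112.2°) = 70.80° from the x-axis; with |WK| = 31.4, K = W + 31.4·(cos 70.80°, sin 70.80°) = (51.37, 31.80). WK ⟂ KV; with |KV| = 18.6 on the left of WK, V = K + 18.6·(-0.9444, 0.3289) = (33.80, 37.92). Then |EV| = |V − E| = 50.80.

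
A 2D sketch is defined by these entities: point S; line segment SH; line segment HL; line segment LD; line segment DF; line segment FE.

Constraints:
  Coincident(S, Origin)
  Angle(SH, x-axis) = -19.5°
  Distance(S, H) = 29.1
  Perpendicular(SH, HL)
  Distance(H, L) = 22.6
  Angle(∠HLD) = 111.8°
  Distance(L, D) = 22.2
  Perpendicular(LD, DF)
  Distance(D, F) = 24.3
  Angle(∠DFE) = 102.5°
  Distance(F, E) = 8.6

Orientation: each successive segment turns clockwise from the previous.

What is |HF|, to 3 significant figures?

30.8

∠HLD = 111.8° gives LD at -178° from the x-axis; with |LD| = 22.2, D = (-2.30, -31.9). LD ⟂ DF, so DF runs at 92.3°; with |DF| = 24.3, F = (-3.27, -7.63). Then |HF| = |F − H| = 30.8.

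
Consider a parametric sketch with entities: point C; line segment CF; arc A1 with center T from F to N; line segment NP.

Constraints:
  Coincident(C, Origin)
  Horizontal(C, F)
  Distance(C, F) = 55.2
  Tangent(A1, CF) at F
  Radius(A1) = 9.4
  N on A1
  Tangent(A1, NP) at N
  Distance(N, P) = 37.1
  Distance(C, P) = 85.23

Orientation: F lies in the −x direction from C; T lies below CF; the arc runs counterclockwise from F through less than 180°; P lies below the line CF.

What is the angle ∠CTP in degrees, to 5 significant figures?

128.43°

C is at the origin; CF is horizontal with |CF| = 55.2 and F on the −x side, so F = (-55.200, 0.0000). A1 meets CF tangentially, so TF is at right angles to CF, so T = F + (0, -9.4) = (-55.200, -9.4000). Since TN ⟂ NP (tangency), |TP| = √(9.4² + 37.1²) = 38.272 regardless of where N sits on A1. So P lies on both circle(C, 85.23) and circle(T, 38.272); the below-CF intersection is P = (-73.617, -42.950). N is the foot of the tangent from P: N = (-64.299, -7.0390).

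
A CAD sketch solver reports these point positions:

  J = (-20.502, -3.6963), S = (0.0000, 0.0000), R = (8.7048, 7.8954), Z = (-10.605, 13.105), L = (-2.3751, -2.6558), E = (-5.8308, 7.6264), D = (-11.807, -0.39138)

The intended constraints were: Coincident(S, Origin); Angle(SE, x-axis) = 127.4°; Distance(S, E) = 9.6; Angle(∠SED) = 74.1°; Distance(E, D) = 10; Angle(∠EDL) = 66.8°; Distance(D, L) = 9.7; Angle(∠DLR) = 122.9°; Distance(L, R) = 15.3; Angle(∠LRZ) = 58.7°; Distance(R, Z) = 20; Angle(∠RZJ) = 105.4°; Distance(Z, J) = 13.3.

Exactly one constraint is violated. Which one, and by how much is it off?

Distance(Z, J) = 13.3 — off by 6.20.

S = (0.00, 0.00) ✓; SE at 127.4° ✓; |SE| = 9.600 ✓; ∠SED = 74.10° ✓; |ED| = 10.00 ✓; ∠EDL = 66.80° ✓; |DL| = 9.700 ✓; ∠DLR = 122.9° ✓; |LR| = 15.30 ✓; ∠LRZ = 58.70° ✓; |RZ| = 20.00 ✓; ∠RZJ = 105.4° ✓; |ZJ| = 19.50 ✗.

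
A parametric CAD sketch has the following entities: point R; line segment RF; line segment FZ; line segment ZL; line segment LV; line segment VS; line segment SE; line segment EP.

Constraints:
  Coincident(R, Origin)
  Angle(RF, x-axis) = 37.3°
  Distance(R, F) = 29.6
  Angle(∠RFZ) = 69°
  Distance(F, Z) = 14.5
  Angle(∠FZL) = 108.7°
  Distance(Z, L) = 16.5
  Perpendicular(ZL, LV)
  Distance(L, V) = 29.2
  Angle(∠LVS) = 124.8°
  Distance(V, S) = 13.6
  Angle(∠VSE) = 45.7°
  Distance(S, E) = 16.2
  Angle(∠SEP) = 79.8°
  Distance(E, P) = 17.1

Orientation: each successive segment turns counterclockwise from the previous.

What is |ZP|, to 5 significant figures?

36.007

∠VSE = 45.7° gives SE at 139.10° from the x-axis; with |SE| = 16.2, E = (18.416, 4.2849). ∠SEP = 79.8° gives EP at -120.70° from the x-axis; with |EP| = 17.1, P = (9.6858, -10.419). Then |ZP| = |P − Z| = 36.007.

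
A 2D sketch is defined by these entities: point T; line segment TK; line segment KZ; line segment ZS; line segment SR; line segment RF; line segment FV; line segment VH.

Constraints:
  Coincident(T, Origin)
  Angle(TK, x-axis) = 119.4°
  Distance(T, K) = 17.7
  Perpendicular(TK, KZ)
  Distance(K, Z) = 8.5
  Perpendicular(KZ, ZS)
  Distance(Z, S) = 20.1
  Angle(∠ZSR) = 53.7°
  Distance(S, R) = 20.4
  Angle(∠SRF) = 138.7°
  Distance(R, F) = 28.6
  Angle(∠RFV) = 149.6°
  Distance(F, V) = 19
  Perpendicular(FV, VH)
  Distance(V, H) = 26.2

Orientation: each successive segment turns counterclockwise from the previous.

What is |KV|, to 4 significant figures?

38.86

∠SRF = 138.7° gives RF at 107.0° from the x-axis; with |RF| = 28.6, F = (-6.194, 39.68). ∠RFV = 149.6° gives FV at 137.4° from the x-axis; with |FV| = 19.0, V = (-20.18, 52.54). Then |KV| = |V − K| = 38.86.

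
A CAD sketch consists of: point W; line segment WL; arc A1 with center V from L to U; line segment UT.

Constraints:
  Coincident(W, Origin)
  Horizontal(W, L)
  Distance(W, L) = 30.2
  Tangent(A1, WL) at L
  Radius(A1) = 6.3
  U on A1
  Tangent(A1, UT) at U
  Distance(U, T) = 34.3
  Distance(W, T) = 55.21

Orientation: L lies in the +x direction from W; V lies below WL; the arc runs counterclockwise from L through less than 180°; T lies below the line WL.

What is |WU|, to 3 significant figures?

25.9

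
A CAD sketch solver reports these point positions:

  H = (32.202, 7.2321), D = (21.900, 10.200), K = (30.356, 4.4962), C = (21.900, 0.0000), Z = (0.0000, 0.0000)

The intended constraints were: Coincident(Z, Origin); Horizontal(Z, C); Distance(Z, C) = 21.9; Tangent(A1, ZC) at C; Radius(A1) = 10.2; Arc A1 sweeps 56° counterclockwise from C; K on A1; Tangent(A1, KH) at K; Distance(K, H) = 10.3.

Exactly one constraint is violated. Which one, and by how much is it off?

Distance(K, H) = 10.3 — off by 7.00.

Z = (0.00, 0.00) ✓; Z.y = 0.00, C.y = 0.00 ✓; |ZC| = 21.90 ✓; ∠(DC, CZ) = 90.00° ✓; |DC| = 10.20 ✓; bearing(D→K) − bearing(D→C) = 56.00° ✓; |DK| = 10.20 ✓; ∠(DK, KH) = 90.01° ✓; |KH| = 3.300 ✗.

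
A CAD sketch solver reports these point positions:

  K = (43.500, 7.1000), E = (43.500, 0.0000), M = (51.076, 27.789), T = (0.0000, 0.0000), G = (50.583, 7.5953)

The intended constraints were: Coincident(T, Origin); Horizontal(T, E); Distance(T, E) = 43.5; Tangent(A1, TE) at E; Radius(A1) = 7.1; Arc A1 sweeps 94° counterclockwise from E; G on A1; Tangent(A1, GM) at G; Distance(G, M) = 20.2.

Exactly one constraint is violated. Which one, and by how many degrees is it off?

Tangent(A1, GM) at G — off by 5.40°.

T = (0.00, 0.00) ✓; T.y = 0.00, E.y = 0.00 ✓; |TE| = 43.50 ✓; ∠(KE, ET) = 90.00° ✓; |KE| = 7.100 ✓; bearing(K→G) − bearing(K→E) = 94.00° ✓; |KG| = 7.100 ✓; ∠(KG, GM) = 95.40° ✗; |GM| = 20.20 ✓.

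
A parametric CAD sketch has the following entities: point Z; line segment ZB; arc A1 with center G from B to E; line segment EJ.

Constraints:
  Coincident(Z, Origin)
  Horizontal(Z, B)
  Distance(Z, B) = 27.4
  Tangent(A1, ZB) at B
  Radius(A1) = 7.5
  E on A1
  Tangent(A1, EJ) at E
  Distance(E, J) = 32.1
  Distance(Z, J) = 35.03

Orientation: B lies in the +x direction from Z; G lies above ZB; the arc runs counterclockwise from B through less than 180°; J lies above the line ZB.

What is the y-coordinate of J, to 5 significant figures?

34.116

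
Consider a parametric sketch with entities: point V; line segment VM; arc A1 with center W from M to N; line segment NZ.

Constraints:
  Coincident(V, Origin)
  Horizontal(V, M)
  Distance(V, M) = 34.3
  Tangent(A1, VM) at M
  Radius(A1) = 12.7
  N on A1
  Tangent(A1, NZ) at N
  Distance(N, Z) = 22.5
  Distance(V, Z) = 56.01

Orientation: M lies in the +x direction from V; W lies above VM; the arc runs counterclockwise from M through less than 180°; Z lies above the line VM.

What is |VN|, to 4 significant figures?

49.20

V is at the origin; V and M share the same y with |VM| = 34.3 and M on the +x side, so M = (34.30, 0.000). The tangent condition forces WM to be normal to VM, so W = M + (0, 12.7) = (34.30, 12.70). Since WN ⟂ NZ (tangency), |WZ| = √(12.7² + 22.5²) = 25.84 regardless of where N sits on A1. So Z lies on both circle(V, 56.01) and circle(W, 25.84); the above-VM intersection is Z = (41.62, 37.48). N is the foot of the tangent from Z: N = (46.68, 15.55).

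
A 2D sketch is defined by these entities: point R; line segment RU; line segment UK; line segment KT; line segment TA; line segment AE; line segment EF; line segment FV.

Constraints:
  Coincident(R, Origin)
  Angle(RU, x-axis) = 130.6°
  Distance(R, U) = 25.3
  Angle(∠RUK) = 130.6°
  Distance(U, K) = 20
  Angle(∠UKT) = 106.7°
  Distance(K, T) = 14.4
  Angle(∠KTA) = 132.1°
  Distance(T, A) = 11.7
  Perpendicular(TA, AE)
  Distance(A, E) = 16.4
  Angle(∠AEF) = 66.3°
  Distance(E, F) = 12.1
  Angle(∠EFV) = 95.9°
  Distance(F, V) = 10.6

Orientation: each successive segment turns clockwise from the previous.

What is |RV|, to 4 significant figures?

37.48

∠AEF = 66.3° gives EF at 116.3° from the x-axis; with |EF| = 12.1, F = (-6.082, 31.72). ∠EFV = 95.9° gives FV at 32.20° from the x-axis; with |FV| = 10.6, V = (2.888, 37.37). Then |RV| = |V − R| = 37.48.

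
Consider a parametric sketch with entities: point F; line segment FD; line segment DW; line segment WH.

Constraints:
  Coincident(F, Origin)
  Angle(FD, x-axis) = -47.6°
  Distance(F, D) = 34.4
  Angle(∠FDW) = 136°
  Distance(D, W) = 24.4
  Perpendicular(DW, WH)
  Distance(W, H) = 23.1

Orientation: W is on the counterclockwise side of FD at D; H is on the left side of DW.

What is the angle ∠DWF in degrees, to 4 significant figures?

25.93°

F is at the origin; FD runs at -47.6° with length 34.4, so D = 34.4·(cos -47.6°, sin -47.6°) = (23.20, -25.40). ∠FDW = 136.0°, so DW runs at -47.6° + (180° − 136.0°) = -3.600° from the x-axis; with |DW| = 24.4, W = D + 24.4·(cos -3.600°, sin -3.600°) = (47.55, -26.93). Then cos ∠DWF = WD·WF / (|WD||WF|), giving 25.93°.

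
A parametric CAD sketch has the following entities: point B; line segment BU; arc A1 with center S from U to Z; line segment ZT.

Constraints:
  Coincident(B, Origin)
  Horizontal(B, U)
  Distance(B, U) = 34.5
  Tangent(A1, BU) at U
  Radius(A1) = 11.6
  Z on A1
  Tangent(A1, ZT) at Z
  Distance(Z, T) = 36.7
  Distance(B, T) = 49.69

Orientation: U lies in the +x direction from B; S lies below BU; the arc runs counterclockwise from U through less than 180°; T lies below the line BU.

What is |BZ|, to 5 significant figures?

25.088

Checks: ∠(SU, UB) = 90.00° ✓; |SZ| = 11.60 ✓; ∠(SZ, ZT) = 90.00° ✓; |ZT| = 36.70 ✓; |BT| = 49.69 ✓.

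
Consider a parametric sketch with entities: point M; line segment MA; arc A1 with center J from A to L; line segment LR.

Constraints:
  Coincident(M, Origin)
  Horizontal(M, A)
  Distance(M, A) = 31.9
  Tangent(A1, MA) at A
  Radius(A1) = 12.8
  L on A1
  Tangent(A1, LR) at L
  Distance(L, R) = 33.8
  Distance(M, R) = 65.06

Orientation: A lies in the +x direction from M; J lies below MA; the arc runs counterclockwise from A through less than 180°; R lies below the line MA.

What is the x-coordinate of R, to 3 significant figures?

45.9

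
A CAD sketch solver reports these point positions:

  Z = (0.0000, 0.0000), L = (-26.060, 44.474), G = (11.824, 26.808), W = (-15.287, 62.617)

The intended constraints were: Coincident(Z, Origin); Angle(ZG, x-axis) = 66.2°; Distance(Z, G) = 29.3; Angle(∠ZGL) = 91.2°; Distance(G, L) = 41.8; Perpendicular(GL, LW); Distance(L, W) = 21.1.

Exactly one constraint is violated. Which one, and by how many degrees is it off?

Perpendicular(GL, LW) — off by 5.70°.

Z = (0.00, 0.00) ✓; ZG at 66.20° ✓; |ZG| = 29.30 ✓; ∠ZGL = 91.20° ✓; |GL| = 41.80 ✓; ∠(GL, LW) = 95.70° ✗; |LW| = 21.10 ✓.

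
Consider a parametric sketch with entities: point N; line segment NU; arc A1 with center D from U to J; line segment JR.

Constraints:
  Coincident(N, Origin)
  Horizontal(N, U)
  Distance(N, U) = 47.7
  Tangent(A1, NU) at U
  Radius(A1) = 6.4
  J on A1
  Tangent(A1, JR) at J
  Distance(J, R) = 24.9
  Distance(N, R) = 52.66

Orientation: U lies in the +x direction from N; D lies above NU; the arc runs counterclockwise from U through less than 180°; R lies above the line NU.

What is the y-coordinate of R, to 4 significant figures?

31.51

N is at the origin; N and U share the same y with |NU| = 47.7 and U on the +x side, so U = (47.70, 0.000). Tangency of A1 to NU means the radius DU is perpendicular to NU, so D = U + (0, 6.4) = (47.70, 6.400). Since DJ ⟂ JR (tangency), |DR| = √(6.4² + 24.9²) = 25.71 regardless of where J sits on A1. So R lies on both circle(N, 52.66) and circle(D, 25.71); the above-NU intersection is R = (42.19, 31.51). J is the foot of the tangent from R: J = (53.41, 9.284).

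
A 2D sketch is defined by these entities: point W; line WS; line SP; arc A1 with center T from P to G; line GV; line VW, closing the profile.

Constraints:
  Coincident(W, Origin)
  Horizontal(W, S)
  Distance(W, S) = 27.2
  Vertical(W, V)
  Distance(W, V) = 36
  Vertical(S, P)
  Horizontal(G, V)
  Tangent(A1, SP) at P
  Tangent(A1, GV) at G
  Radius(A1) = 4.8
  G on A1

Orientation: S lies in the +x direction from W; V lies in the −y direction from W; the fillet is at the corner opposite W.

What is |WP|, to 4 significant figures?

41.39

W is at the origin; W and S share the same y with |WS| = 27.2 and S on the +x side, so S = (27.20, 0.000). W and V share the same x with |WV| = 36.0 and V on the −y side, so V = (0.000, -36.00). The virtual corner opposite W is at (27.20, -36.00). The tangent condition forces TP to be normal to SP and A1 meets GV tangentially, so TG is at right angles to GV, with radius 4.8, so the center T sits 4.8 in from both sides at T = (22.40, -31.20). That places the tangent points at P = (27.20, -31.20) on SP and G = (22.40, -36.00) on GV. Then |WP| = |P − W| = 41.39.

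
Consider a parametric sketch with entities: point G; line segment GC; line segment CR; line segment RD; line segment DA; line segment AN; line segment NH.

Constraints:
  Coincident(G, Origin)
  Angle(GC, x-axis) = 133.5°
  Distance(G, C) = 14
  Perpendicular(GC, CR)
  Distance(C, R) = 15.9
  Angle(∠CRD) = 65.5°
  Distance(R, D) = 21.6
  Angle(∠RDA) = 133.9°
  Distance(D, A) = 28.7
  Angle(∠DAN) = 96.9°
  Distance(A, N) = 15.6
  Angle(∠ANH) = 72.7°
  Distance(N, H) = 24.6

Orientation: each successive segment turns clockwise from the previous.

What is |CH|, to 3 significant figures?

11.7

∠DAN = 96.9° gives AN at 160° from the x-axis; with |AN| = 15.6, N = (-18.8, -19.5). ∠ANH = 72.7° gives NH at 52.5° from the x-axis; with |NH| = 24.6, H = (-3.81, 0.0309). Then |CH| = |H − C| = 11.7.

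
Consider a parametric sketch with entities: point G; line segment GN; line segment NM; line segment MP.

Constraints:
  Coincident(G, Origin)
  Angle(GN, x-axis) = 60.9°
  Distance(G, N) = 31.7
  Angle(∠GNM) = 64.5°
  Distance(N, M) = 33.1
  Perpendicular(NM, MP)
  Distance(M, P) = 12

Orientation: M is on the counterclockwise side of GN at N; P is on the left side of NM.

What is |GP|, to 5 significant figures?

25.581

∠GNM = 64.5°, so NM runs at 60.9° + (180° − 64.5°) = 176.40° from the x-axis; with |NM| = 33.1, M = N + 33.1·(cos 176.40°, sin 176.40°) = (-17.618, 29.777). NM is perpendicular to MP; with |MP| = 12.0 on the left of NM, P = M + 12.0·(-0.062791, -0.99803) = (-18.371, 17.801). Then |GP| = |P − G| = 25.581.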